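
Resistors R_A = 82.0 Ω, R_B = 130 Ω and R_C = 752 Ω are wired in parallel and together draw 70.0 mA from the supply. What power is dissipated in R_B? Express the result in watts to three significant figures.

0.0837 W

Parallel branches share V, not I — compute V via R_eq, then use V²/R for the target branch.
1/R_eq = 1/82.0 + 1/130 + 1/752 ⇒ R_eq = 47.13 Ω
V = I_total × R_eq = 0.07000 × 47.13 = 3.299 V
P_R_B = V² / R_B = (3.299)² / 130 = 0.08373 W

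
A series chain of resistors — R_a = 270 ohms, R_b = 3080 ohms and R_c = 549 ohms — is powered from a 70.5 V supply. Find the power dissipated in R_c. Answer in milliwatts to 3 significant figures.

179 mW

In a series string the same current flows through every resistor — find that current, then P = I²R for the one we want.
R_total = 270 + 3080 + 549 = 3899 Ω
I = V / R_total = 70.5 / 3899 = 0.01808 A
P_R_c = I² × R_c = (0.01808)² × 549 = 0.1795 W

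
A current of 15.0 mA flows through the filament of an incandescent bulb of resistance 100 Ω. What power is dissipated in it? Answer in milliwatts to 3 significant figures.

22.5 mW

Knowing I and R, the power is just I²R — no need to find V first.
P = (0.01500 A)² × 100 Ω = 0.02250 W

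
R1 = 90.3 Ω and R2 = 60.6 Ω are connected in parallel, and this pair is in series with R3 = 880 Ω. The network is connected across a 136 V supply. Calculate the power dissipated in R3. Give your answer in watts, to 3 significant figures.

Combine R1 and R2 into their parallel equivalent first, reducing the network to two series resistors.
R_p = (90.3×60.6)/(90.3+60.6) = 36.26 Ω
R_total = R_p + 880 = 36.26 + 880 = 916.3 Ω
I = V / R_total = 136 / 916.3 = 0.1484 A
R3 is the series element, so its power is I²R.
P_R3 = (0.1484)² × 880 = 19.39 W

19.4 W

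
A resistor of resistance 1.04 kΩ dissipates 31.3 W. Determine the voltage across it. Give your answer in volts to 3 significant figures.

180 V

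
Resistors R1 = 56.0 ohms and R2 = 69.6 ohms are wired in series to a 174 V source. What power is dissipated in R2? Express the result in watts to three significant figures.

Series elements share the same current, so find I first, then use P = I²R.
R_total = 56.0 + 69.6 = 125.6 Ω
I = V / R_total = 174 / 125.6 = 1.385 A
P_R2 = I² × R2 = (1.385)² × 69.6 = 133.6 W

134 W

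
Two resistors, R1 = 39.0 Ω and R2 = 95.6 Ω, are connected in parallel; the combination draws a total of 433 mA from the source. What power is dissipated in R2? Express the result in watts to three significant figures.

1.50 W

The branches share the same voltage, but only the total current is given — find V from the equivalent resistance first.
1/R_eq = 1/39.0 + 1/95.6 ⇒ R_eq = 27.70 Ω
V = I_total × R_eq = 0.4330 × 27.70 = 11.99 V
P_R2 = V² / R2 = (11.99)² / 95.6 = 1.505 W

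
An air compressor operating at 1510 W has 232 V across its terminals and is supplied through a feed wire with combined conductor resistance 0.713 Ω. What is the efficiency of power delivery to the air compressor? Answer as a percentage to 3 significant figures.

I = P / V = 1510 / 232 = 6.509 A through the feed wire.
P_line = I² R_line = (6.509)² × 0.713 = 30.20 W
P_source = P_load + P_line = 1510 + 30.20 = 1540 W
η = P_load / P_source = 1510 / 1540 = 0.9804

98.0 %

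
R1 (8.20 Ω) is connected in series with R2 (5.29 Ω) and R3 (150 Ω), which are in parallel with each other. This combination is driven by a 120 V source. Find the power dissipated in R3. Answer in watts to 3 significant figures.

Reduce the parallel pair to R_p first; the network is then a simple series string.
R_p = (5.29×150)/(5.29+150) = 5.110 Ω
R_total = 8.20 + 5.110 = 13.31 Ω
I = V / R_total = 120 / 13.31 = 9.016 A
Voltage across the parallel pair: V_p = I × R_p = 9.016 × 5.110 = 46.07 V
R3 sees V_p directly, so P = V_p² / R3.
P_R3 = (46.07)² / 150 = 14.15 W

14.1 W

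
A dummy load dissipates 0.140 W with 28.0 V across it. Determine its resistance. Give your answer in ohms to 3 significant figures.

The two known quantities fix the third via R = V² / P.
R = (28.0)² / 0.140 = 5600 Ω

5600 Ω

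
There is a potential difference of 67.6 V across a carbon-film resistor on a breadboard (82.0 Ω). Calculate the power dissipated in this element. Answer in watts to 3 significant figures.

We know the drop across the element and its resistance — P = V²/R, one step.
P = (67.6 V)² / 82.0 Ω = 55.73 W

55.7 W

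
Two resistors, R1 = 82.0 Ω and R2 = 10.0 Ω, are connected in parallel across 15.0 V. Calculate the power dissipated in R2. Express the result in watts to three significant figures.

Parallel branches share the same voltage; P = V²/R gives the branch power in one step.
P_R2 = V² / R2 = (15.0)² / 10.0 Ω = 22.50 W

22.5 W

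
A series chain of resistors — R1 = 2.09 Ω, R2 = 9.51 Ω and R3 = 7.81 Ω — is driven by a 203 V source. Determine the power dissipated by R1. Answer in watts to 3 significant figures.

Every series element carries the same I. Get I from the total resistance, then P = I² × R1.
R_total = 2.09 + 9.51 + 7.81 = 19.41 Ω
I = V / R_total = 203 / 19.41 = 10.46 A
P_R1 = I² × R1 = (10.46)² × 2.09 = 228.6 W

229 W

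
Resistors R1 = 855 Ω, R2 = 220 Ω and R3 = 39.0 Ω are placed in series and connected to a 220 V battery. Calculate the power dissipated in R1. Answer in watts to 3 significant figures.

Since the resistors are in series they all carry the loop current I = V/R_total; the power in any one is I²R.
R_total = 855 + 220 + 39.0 = 1114 Ω
I = V / R_total = 220 / 1114 = 0.1975 A
P_R1 = I² × R1 = (0.1975)² × 855 = 33.35 W

33.3 W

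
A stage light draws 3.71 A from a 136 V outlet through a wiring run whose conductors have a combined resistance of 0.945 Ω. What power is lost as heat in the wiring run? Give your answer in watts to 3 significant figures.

13.0 W

Line loss is just I²R for the cable — we know both I and R_line directly.
The wiring run carries the full 3.71 A.
P_line = I² R_line = (3.710)² × 0.945 = 13.01 W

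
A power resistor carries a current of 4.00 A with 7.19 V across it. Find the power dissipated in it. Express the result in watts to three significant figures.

V and I are known directly — P = V I, no intermediate step needed.
P = 7.19 V × 4.000 A = 28.76 W

28.8 W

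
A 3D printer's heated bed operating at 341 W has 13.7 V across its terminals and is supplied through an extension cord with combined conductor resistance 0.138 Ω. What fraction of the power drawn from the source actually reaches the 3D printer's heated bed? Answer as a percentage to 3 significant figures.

I = P / V = 341 / 13.7 = 24.89 A through the extension cord.
P_line = I² R_line = (24.89)² × 0.138 = 85.50 W
P_source = P_load + P_line = 341.0 + 85.50 = 426.5 W
η = P_load / P_source = 341.0 / 426.5 = 0.7995

80.0 %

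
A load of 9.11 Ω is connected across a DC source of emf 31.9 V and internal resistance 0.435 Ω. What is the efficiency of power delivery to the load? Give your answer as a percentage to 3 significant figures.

Both r and R carry the same current, so the power split is just the resistance split: η = R/(R+r).
η = R / (R + r) = 9.11 / (9.11 + 0.435) = 0.9544

95.4 %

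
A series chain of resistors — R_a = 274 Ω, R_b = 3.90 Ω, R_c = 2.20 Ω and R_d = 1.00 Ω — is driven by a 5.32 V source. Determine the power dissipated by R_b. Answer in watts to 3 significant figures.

0.00140 W

Every series element carries the same I. Get I from the total resistance, then P = I² × R_b.
R_total = 274 + 3.90 + 2.20 + 1.00 = 281.1 Ω
I = V / R_total = 5.32 / 281.1 = 0.01893 A
P_R_b = I² × R_b = (0.01893)² × 3.90 = 0.001397 W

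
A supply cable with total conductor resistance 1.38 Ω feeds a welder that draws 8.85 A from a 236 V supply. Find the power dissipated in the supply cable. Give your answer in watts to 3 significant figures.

The supply cable is a series resistance carrying the load current; its dissipation is I²R_line.
The supply cable carries the full 8.85 A.
P_line = I² R_line = (8.850)² × 1.38 = 108.1 W

108 W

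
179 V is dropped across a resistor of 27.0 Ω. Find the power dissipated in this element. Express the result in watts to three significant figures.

1190 W

Voltage and resistance are given, so P = V²/R is the one-step route.
P = (179 V)² / 27.0 Ω = 1187 W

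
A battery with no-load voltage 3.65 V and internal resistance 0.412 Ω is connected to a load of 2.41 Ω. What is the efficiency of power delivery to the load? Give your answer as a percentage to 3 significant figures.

η = P_load/(P_load+P_int) = I²R/(I²R+I²r) = R/(R+r) — the I² cancels for series elements.
η = R / (R + r) = 2.41 / (2.41 + 0.412) = 0.8540

85.4 %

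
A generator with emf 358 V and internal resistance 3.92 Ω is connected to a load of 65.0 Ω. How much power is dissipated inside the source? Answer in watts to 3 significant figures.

r is in series with the load, so it carries the full circuit current — the loss in it is I²r.
I = ε / (r + R) = 358 / (3.92 + 65.0) = 5.194 A
P_int = I² r = (5.194)² × 3.92 = 105.8 W

106 W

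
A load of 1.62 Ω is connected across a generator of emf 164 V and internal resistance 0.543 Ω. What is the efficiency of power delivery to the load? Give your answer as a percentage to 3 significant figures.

74.9 %

η = P_load/(P_load+P_int) = I²R/(I²R+I²r) = R/(R+r) — the I² cancels for series elements.
η = R / (R + r) = 1.62 / (1.62 + 0.543) = 0.7490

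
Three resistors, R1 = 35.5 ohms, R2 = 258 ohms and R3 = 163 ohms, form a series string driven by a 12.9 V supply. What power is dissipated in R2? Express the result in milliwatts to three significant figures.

Since the resistors are in series they all carry the loop current I = V/R_total; the power in any one is I²R.
R_total = 35.5 + 258 + 163 = 456.5 Ω
I = V / R_total = 12.9 / 456.5 = 0.02826 A
P_R2 = I² × R2 = (0.02826)² × 258 = 0.2060 W

206 mW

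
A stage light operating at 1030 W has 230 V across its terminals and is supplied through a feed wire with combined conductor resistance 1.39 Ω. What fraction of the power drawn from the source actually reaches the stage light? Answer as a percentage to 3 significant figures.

I = P / V = 1030 / 230 = 4.478 A through the feed wire.
P_line = I² R_line = (4.478)² × 1.39 = 27.88 W
P_source = P_load + P_line = 1030 + 27.88 = 1058 W
η = P_load / P_source = 1030 / 1058 = 0.9736

97.4 %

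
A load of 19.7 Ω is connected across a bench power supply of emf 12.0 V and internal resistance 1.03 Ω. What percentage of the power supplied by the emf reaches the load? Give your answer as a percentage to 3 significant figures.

95.0 %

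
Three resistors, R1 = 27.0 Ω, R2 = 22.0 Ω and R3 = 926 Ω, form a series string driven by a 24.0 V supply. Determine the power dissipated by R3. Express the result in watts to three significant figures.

0.561 W

Since the resistors are in series they all carry the loop current I = V/R_total; the power in any one is I²R.
R_total = 27.0 + 22.0 + 926 = 975.0 Ω
I = V / R_total = 24.0 / 975.0 = 0.02462 A
P_R3 = I² × R3 = (0.02462)² × 926 = 0.5611 W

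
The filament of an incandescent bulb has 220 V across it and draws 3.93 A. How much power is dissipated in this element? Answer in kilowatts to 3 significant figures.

0.865 kW

Since both terminal voltage and current are stated, P = V I gives the power in one step.
P = 220 V × 3.930 A = 864.6 W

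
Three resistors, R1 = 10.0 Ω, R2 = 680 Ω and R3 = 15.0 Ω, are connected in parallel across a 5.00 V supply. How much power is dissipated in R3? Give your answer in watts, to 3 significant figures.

Each parallel branch sees the full supply voltage, so P = V²/R applies directly to the target branch.
P_R3 = V² / R3 = (5.00)² / 15.0 Ω = 1.667 W

1.67 W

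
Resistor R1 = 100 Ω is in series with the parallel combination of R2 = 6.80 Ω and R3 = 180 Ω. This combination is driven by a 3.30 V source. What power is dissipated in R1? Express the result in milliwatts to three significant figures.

First combine the parallel branches into one equivalent R_p, then R1 + R_p is a series pair.
R_p = (6.80×180)/(6.80+180) = 6.552 Ω
R_total = 100 + 6.552 = 106.6 Ω
I = V / R_total = 3.30 / 106.6 = 0.03097 A
All the current flows through R1; use P = I²R.
P_R1 = (0.03097)² × 100 = 0.09592 W

95.9 mW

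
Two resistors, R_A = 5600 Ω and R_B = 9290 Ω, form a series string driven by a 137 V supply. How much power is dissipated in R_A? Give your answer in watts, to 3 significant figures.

0.474 W

Series elements share the same current, so find I first, then use P = I²R.
R_total = 5600 + 9290 = 14890 Ω
I = V / R_total = 137 / 14890 = 0.009201 A
P_R_A = I² × R_A = (0.009201)² × 5600 = 0.4741 W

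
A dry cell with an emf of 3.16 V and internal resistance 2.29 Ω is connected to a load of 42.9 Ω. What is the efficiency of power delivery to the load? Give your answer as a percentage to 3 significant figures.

Both r and R carry the same current, so the power split is just the resistance split: η = R/(R+r).
η = R / (R + r) = 42.9 / (42.9 + 2.29) = 0.9493

94.9 %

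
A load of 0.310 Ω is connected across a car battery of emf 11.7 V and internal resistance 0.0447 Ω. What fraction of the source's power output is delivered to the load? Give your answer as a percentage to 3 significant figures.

The source delivers εI, of which I²R reaches the load and I²r is lost; since I is common, η = R/(R+r).
η = R / (R + r) = 0.310 / (0.310 + 0.0447) = 0.8740

87.4 %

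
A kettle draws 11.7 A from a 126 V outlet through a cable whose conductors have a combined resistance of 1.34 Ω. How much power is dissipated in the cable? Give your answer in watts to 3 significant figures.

The cable is a series resistance carrying the load current; its dissipation is I²R_line.
The cable carries the full 11.7 A.
P_line = I² R_line = (11.70)² × 1.34 = 183.4 W

183 W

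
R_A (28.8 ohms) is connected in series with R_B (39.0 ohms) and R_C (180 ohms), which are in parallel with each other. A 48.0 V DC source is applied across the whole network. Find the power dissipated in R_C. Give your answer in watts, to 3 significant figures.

3.55 W

Collapse R_B‖R_C to a single equivalent, reducing the network to two series elements.
R_p = (39.0×180)/(39.0+180) = 32.05 Ω
R_total = 28.8 + 32.05 = 60.85 Ω
I = V / R_total = 48.0 / 60.85 = 0.7888 A
Voltage across the parallel pair: V_p = I × R_p = 0.7888 × 32.05 = 25.28 V
With V_p across R_C, its power is V_p²/R_C.
P_R_C = (25.28)² / 180 = 3.551 W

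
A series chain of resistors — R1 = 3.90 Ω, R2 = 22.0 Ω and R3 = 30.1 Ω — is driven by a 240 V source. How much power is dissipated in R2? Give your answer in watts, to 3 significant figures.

Since the resistors are in series they all carry the loop current I = V/R_total; the power in any one is I²R.
R_total = 3.90 + 22.0 + 30.1 = 56.00 Ω
I = V / R_total = 240 / 56.00 = 4.286 A
P_R2 = I² × R2 = (4.286)² × 22.0 = 404.1 W

404 W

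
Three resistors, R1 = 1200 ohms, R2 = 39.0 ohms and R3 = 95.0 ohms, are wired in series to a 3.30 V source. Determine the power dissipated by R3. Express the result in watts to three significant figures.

0.000581 W

Series elements share the same current, so find I first, then use P = I²R.
R_total = 1200 + 39.0 + 95.0 = 1334 Ω
I = V / R_total = 3.30 / 1334 = 0.002474 A
P_R3 = I² × R3 = (0.002474)² × 95.0 = 0.0005814 W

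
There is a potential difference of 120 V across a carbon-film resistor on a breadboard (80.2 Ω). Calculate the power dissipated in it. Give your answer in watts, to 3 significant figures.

180 W

Voltage and resistance are given, so P = V²/R is the one-step route.
P = (120 V)² / 80.2 Ω = 179.6 W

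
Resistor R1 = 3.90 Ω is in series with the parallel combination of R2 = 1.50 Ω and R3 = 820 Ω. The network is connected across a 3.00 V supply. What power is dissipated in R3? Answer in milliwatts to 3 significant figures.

0.845 mW

Collapse R2‖R3 to a single equivalent, reducing the network to two series elements.
R_p = (1.50×820)/(1.50+820) = 1.497 Ω
R_total = 3.90 + 1.497 = 5.397 Ω
I = V / R_total = 3.00 / 5.397 = 0.5558 A
Voltage across the parallel pair: V_p = I × R_p = 0.5558 × 1.497 = 0.8322 V
With V_p across R3, its power is V_p²/R3.
P_R3 = (0.8322)² / 820 = 0.0008447 W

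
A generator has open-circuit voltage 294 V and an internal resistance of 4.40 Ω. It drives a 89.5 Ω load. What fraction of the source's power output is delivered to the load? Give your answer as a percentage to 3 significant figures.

The source delivers εI, of which I²R reaches the load and I²r is lost; since I is common, η = R/(R+r).
η = R / (R + r) = 89.5 / (89.5 + 4.40) = 0.9531

95.3 %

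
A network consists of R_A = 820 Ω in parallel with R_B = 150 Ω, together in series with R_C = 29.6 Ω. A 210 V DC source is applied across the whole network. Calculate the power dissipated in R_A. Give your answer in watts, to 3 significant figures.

35.4 W

First find R_p for the parallel pair, then treat R_p + R_C as a series loop.
R_p = (820×150)/(820+150) = 126.8 Ω
R_total = R_p + 29.6 = 126.8 + 29.6 = 156.4 Ω
I = V / R_total = 210 / 156.4 = 1.343 A
Voltage across the parallel pair: V_p = I × R_p = 1.343 × 126.8 = 170.3 V
R_A has V_p across it, so P = V_p²/R_A.
P_R_A = (170.3)² / 820 = 35.35 W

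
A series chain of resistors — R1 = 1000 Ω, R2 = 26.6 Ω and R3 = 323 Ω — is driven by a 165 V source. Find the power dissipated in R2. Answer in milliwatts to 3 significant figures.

398 mW

In a series string the same current flows through every resistor — find that current, then P = I²R for the one we want.
R_total = 1000 + 26.6 + 323 = 1350 Ω
I = V / R_total = 165 / 1350 = 0.1223 A
P_R2 = I² × R2 = (0.1223)² × 26.6 = 0.3976 W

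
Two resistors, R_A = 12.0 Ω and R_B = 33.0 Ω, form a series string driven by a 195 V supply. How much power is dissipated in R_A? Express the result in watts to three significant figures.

225 W

Series elements share the same current, so find I first, then use P = I²R.
R_total = 12.0 + 33.0 = 45.00 Ω
I = V / R_total = 195 / 45.00 = 4.333 A
P_R_A = I² × R_A = (4.333)² × 12.0 = 225.3 W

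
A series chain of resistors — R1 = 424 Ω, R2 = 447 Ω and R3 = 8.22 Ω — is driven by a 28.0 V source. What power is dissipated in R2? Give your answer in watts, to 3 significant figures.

0.453 W

Since the resistors are in series they all carry the loop current I = V/R_total; the power in any one is I²R.
R_total = 424 + 447 + 8.22 = 879.2 Ω
I = V / R_total = 28.0 / 879.2 = 0.03185 A
P_R2 = I² × R2 = (0.03185)² × 447 = 0.4533 W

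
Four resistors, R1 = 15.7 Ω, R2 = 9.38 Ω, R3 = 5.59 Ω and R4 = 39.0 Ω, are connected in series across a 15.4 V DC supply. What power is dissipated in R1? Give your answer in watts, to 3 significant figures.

Since the resistors are in series they all carry the loop current I = V/R_total; the power in any one is I²R.
R_total = 15.7 + 9.38 + 5.59 + 39.0 = 69.67 Ω
I = V / R_total = 15.4 / 69.67 = 0.2210 A
P_R1 = I² × R1 = (0.2210)² × 15.7 = 0.7671 W

0.767 W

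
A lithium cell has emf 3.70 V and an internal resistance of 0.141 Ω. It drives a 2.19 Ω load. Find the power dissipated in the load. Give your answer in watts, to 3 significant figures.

5.52 W

With r and R in series, I = ε/(r+R); the load dissipates I²R.
I = ε / (r + R) = 3.70 / (0.141 + 2.19) = 1.587 A
P_load = I² R = (1.587)² × 2.19 = 5.518 W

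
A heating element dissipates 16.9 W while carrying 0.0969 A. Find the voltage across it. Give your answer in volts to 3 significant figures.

174 V

Rearranging the power relation for the two known quantities gives V = P / I.
V = 16.9 / 0.09690 = 174.4 V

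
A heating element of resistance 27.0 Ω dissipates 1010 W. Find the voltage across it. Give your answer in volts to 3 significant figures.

165 V

From P = V I = I²R = V²/R, with the two given quantities we get V = √(P R).
V = √(1010 × 27.0) = 165.1 V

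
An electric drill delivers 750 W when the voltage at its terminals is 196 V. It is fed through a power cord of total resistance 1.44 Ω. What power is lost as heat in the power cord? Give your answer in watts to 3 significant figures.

21.1 W

The power cord is a series resistance carrying the load current; its dissipation is I²R_line.
I = P / V = 750 / 196 = 3.827 A through the power cord.
P_line = I² R_line = (3.827)² × 1.44 = 21.08 W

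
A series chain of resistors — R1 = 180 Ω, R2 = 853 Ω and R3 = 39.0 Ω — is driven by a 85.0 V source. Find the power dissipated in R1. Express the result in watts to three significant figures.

Every series element carries the same I. Get I from the total resistance, then P = I² × R1.
R_total = 180 + 853 + 39.0 = 1072 Ω
I = V / R_total = 85.0 / 1072 = 0.07929 A
P_R1 = I² × R1 = (0.07929)² × 180 = 1.132 W

1.13 W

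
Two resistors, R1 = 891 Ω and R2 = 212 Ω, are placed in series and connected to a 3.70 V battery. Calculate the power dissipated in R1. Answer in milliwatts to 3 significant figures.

Every series element carries the same I. Get I from the total resistance, then P = I² × R1.
R_total = 891 + 212 = 1103 Ω
I = V / R_total = 3.70 / 1103 = 0.003354 A
P_R1 = I² × R1 = (0.003354)² × 891 = 0.01003 W

10.0 mW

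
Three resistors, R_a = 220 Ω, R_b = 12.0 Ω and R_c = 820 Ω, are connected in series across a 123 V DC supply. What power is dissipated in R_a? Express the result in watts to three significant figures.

In a series string the same current flows through every resistor — find that current, then P = I²R for the one we want.
R_total = 220 + 12.0 + 820 = 1052 Ω
I = V / R_total = 123 / 1052 = 0.1169 A
P_R_a = I² × R_a = (0.1169)² × 220 = 3.007 W

3.01 W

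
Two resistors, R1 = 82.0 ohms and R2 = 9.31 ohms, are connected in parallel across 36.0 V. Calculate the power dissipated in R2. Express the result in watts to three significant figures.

139 W

Parallel branches share the same voltage; P = V²/R gives the branch power in one step.
P_R2 = V² / R2 = (36.0)² / 9.31 Ω = 139.2 W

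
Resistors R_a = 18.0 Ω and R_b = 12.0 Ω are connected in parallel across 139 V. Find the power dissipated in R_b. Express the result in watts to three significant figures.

1610 W

Parallel branches share the same voltage; P = V²/R gives the branch power in one step.
P_R_b = V² / R_b = (139)² / 12.0 Ω = 1610 W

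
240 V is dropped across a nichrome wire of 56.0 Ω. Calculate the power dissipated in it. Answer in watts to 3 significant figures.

Voltage and resistance are given, so P = V²/R is the one-step route.
P = (240 V)² / 56.0 Ω = 1029 W

1030 W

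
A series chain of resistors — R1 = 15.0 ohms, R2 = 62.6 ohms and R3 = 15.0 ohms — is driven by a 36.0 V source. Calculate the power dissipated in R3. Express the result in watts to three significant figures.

2.27 W

The current is common to all series resistors; compute it, then apply P = I²R for the target.
R_total = 15.0 + 62.6 + 15.0 = 92.60 Ω
I = V / R_total = 36.0 / 92.60 = 0.3888 A
P_R3 = I² × R3 = (0.3888)² × 15.0 = 2.267 W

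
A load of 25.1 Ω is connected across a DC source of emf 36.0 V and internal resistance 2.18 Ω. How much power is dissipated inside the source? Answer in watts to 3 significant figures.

r is in series with the load, so it carries the full circuit current — the loss in it is I²r.
I = ε / (r + R) = 36.0 / (2.18 + 25.1) = 1.320 A
P_int = I² r = (1.320)² × 2.18 = 3.796 W

3.80 W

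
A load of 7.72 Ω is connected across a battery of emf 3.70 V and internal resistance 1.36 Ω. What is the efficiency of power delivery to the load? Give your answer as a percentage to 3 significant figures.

85.0 %

Both r and R carry the same current, so the power split is just the resistance split: η = R/(R+r).
η = R / (R + r) = 7.72 / (7.72 + 1.36) = 0.8502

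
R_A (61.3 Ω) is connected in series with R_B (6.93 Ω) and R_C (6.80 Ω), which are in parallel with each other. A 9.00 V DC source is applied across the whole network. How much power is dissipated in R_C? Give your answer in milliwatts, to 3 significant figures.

First combine the parallel branches into one equivalent R_p, then R_A + R_p is a series pair.
R_p = (6.93×6.80)/(6.93+6.80) = 3.432 Ω
R_total = 61.3 + 3.432 = 64.73 Ω
I = V / R_total = 9.00 / 64.73 = 0.1390 A
Voltage across the parallel pair: V_p = I × R_p = 0.1390 × 3.432 = 0.4772 V
R_C is across V_p, so use P = V²/R for that branch.
P_R_C = (0.4772)² / 6.80 = 0.03349 W

33.5 mW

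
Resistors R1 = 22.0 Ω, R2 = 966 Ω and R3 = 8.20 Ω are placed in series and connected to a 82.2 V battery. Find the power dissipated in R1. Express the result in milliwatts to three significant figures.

150 mW

Series elements share the same current, so find I first, then use P = I²R.
R_total = 22.0 + 966 + 8.20 = 996.2 Ω
I = V / R_total = 82.2 / 996.2 = 0.08251 A
P_R1 = I² × R1 = (0.08251)² × 22.0 = 0.1498 W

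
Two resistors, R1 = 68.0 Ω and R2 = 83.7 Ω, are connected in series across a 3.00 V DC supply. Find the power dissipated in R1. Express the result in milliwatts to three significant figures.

The current is common to all series resistors; compute it, then apply P = I²R for the target.
R_total = 68.0 + 83.7 = 151.7 Ω
I = V / R_total = 3.00 / 151.7 = 0.01978 A
P_R1 = I² × R1 = (0.01978)² × 68.0 = 0.02659 W

26.6 mW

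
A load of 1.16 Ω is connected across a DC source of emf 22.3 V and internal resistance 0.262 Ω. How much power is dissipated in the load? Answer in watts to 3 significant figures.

285 W

Find the circuit current first, then P = I²R for the load (series elements share I).
I = ε / (r + R) = 22.3 / (0.262 + 1.16) = 15.68 A
P_load = I² R = (15.68)² × 1.16 = 285.3 W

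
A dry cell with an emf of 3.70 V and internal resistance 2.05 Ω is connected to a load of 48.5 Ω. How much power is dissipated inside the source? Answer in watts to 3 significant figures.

Internal loss is I²r, with I set by the total series resistance r+R.
I = ε / (r + R) = 3.70 / (2.05 + 48.5) = 0.07319 A
P_int = I² r = (0.07319)² × 2.05 = 0.01098 W

0.0110 W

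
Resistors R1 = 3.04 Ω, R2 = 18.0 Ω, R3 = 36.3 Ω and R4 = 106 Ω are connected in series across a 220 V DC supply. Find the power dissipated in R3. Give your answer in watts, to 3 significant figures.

65.9 W

Every series element carries the same I. Get I from the total resistance, then P = I² × R3.
R_total = 3.04 + 18.0 + 36.3 + 106 = 163.3 Ω
I = V / R_total = 220 / 163.3 = 1.347 A
P_R3 = I² × R3 = (1.347)² × 36.3 = 65.85 W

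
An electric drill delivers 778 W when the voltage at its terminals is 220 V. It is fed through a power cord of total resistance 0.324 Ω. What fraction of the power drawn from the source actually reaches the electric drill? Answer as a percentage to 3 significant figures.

I = P / V = 778 / 220 = 3.536 A through the power cord.
P_line = I² R_line = (3.536)² × 0.324 = 4.052 W
P_source = P_load + P_line = 778.0 + 4.052 = 782.1 W
η = P_load / P_source = 778.0 / 782.1 = 0.9948

99.5 %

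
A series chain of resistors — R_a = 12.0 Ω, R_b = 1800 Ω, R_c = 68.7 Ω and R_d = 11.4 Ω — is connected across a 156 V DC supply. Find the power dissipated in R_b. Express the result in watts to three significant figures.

In a series string the same current flows through every resistor — find that current, then P = I²R for the one we want.
R_total = 12.0 + 1800 + 68.7 + 11.4 = 1892 Ω
I = V / R_total = 156 / 1892 = 0.08245 A
P_R_b = I² × R_b = (0.08245)² × 1800 = 12.24 W

12.2 W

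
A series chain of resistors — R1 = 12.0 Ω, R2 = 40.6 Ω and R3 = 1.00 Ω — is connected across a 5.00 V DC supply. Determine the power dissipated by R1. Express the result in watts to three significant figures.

0.104 W

Series elements share the same current, so find I first, then use P = I²R.
R_total = 12.0 + 40.6 + 1.00 = 53.60 Ω
I = V / R_total = 5.00 / 53.60 = 0.09328 A
P_R1 = I² × R1 = (0.09328)² × 12.0 = 0.1044 W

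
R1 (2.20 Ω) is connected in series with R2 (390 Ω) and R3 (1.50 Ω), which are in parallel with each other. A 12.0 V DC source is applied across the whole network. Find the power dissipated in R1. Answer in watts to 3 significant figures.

Collapse R2‖R3 to a single equivalent, reducing the network to two series elements.
R_p = (390×1.50)/(390+1.50) = 1.494 Ω
R_total = 2.20 + 1.494 = 3.694 Ω
I = V / R_total = 12.0 / 3.694 = 3.248 A
The full supply current passes through R1: P = I²R.
P_R1 = (3.248)² × 2.20 = 23.21 W

23.2 W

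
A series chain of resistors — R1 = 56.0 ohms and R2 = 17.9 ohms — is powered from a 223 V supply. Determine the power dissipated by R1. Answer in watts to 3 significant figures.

Every series element carries the same I. Get I from the total resistance, then P = I² × R1.
R_total = 56.0 + 17.9 = 73.90 Ω
I = V / R_total = 223 / 73.90 = 3.018 A
P_R1 = I² × R1 = (3.018)² × 56.0 = 509.9 W

510 W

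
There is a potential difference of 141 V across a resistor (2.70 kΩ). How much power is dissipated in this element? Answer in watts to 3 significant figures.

7.36 W

V and R are stated; P = V²/R avoids computing the current.
P = (141 V)² / 2700 Ω = 7.363 W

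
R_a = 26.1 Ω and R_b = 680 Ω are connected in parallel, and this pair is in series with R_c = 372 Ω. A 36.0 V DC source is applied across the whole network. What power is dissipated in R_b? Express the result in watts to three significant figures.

0.00763 W

Combine R_a and R_b into their parallel equivalent first, reducing the network to two series resistors.
R_p = (26.1×680)/(26.1+680) = 25.14 Ω
R_total = R_p + 372 = 25.14 + 372 = 397.1 Ω
I = V / R_total = 36.0 / 397.1 = 0.09065 A
Voltage across the parallel pair: V_p = I × R_p = 0.09065 × 25.14 = 2.278 V
Use P = V²/R for R_b with V = V_p.
P_R_b = (2.278)² / 680 = 0.007635 W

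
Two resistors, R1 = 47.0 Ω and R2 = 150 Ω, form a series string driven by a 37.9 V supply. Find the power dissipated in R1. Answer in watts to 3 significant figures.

1.74 W

Series elements share the same current, so find I first, then use P = I²R.
R_total = 47.0 + 150 = 197.0 Ω
I = V / R_total = 37.9 / 197.0 = 0.1924 A
P_R1 = I² × R1 = (0.1924)² × 47.0 = 1.740 W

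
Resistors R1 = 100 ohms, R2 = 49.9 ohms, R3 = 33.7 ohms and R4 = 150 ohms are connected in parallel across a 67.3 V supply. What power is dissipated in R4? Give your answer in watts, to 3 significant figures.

The supply voltage appears across each parallel branch — just use P = V²/R4.
P_R4 = V² / R4 = (67.3)² / 150 Ω = 30.20 W

30.2 W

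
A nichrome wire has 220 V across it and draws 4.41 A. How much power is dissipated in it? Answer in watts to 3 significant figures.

970 W

V and I are known directly — P = V I, no intermediate step needed.
P = 220 V × 4.410 A = 970.2 W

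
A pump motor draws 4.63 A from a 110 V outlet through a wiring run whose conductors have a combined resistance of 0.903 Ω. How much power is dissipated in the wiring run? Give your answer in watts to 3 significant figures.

Line loss is just I²R for the cable — we know both I and R_line directly.
The wiring run carries the full 4.63 A.
P_line = I² R_line = (4.630)² × 0.903 = 19.36 W

19.4 W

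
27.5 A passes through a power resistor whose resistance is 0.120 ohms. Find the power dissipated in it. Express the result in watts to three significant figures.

90.8 W

Current and resistance are given, so P = I²R is the direct form.
P = (27.50 A)² × 0.120 Ω = 90.75 W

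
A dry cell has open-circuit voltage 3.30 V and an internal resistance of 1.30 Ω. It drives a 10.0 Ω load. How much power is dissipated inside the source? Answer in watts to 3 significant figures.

The internal resistance carries the same current as the load; P_int = I²r.
I = ε / (r + R) = 3.30 / (1.30 + 10.0) = 0.2920 A
P_int = I² r = (0.2920)² × 1.30 = 0.1109 W

0.111 W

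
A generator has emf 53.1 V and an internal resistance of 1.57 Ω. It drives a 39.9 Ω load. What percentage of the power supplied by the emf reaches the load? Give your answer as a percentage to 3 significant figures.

Both r and R carry the same current, so the power split is just the resistance split: η = R/(R+r).
η = R / (R + r) = 39.9 / (39.9 + 1.57) = 0.9621

96.2 %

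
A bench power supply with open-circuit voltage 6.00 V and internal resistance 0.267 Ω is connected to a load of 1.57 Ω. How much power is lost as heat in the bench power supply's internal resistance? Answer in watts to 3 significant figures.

Internal loss is I²r, with I set by the total series resistance r+R.
I = ε / (r + R) = 6.00 / (0.267 + 1.57) = 3.266 A
P_int = I² r = (3.266)² × 0.267 = 2.848 W

2.85 W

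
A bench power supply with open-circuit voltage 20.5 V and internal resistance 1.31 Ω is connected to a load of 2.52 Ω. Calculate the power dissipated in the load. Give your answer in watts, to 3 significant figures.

The internal resistance and the load are in series, so the same I flows through both; get I from ε/(r+R), then I²R for the load.
I = ε / (r + R) = 20.5 / (1.31 + 2.52) = 5.352 A
P_load = I² R = (5.352)² × 2.52 = 72.20 W

72.2 W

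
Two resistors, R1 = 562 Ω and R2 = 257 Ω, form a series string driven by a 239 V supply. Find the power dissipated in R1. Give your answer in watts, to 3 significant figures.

47.9 W

Every series element carries the same I. Get I from the total resistance, then P = I² × R1.
R_total = 562 + 257 = 819.0 Ω
I = V / R_total = 239 / 819.0 = 0.2918 A
P_R1 = I² × R1 = (0.2918)² × 562 = 47.86 W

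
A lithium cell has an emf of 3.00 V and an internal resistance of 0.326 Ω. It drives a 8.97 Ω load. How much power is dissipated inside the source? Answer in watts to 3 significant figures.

0.0340 W

r is in series with the load, so it carries the full circuit current — the loss in it is I²r.
I = ε / (r + R) = 3.00 / (0.326 + 8.97) = 0.3227 A
P_int = I² r = (0.3227)² × 0.326 = 0.03395 W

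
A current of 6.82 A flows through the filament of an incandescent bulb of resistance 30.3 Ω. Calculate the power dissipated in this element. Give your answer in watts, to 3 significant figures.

1410 W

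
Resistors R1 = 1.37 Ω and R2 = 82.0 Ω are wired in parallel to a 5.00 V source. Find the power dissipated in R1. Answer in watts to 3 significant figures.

18.2 W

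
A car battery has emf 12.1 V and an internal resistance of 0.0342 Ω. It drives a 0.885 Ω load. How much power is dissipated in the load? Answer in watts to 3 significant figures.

Find the circuit current first, then P = I²R for the load (series elements share I).
I = ε / (r + R) = 12.1 / (0.0342 + 0.885) = 13.16 A
P_load = I² R = (13.16)² × 0.885 = 153.4 W

153 W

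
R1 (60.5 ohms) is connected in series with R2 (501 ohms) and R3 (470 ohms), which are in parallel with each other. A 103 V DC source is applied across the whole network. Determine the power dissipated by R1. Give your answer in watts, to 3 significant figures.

6.99 W

Collapse R2‖R3 to a single equivalent, reducing the network to two series elements.
R_p = (501×470)/(501+470) = 242.5 Ω
R_total = 60.5 + 242.5 = 303.0 Ω
I = V / R_total = 103 / 303.0 = 0.3399 A
R1 is in the main series path, so its power is I²R1.
P_R1 = (0.3399)² × 60.5 = 6.991 W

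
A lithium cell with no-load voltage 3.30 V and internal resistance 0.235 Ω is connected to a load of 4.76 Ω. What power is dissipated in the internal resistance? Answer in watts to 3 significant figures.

Internal loss is I²r, with I set by the total series resistance r+R.
I = ε / (r + R) = 3.30 / (0.235 + 4.76) = 0.6607 A
P_int = I² r = (0.6607)² × 0.235 = 0.1026 W

0.103 W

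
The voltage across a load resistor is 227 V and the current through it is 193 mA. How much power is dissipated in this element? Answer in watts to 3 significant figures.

43.8 W

With V and I both given, power follows immediately from P = V I.
P = 227 V × 0.1930 A = 43.81 W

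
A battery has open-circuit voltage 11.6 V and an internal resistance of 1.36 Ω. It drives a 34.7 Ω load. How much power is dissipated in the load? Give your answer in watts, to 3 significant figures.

3.59 W

Find the circuit current first, then P = I²R for the load (series elements share I).
I = ε / (r + R) = 11.6 / (1.36 + 34.7) = 0.3217 A
P_load = I² R = (0.3217)² × 34.7 = 3.591 W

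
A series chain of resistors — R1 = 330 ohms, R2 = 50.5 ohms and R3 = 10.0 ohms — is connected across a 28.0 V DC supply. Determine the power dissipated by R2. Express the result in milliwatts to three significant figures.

In a series string the same current flows through every resistor — find that current, then P = I²R for the one we want.
R_total = 330 + 50.5 + 10.0 = 390.5 Ω
I = V / R_total = 28.0 / 390.5 = 0.07170 A
P_R2 = I² × R2 = (0.07170)² × 50.5 = 0.2596 W

260 mW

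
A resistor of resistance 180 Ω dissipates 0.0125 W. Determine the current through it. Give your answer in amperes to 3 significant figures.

Rearranging the power relation for the two known quantities gives I = √(P / R).
I = √(0.0125 / 180) = 0.008333 A

0.00833 A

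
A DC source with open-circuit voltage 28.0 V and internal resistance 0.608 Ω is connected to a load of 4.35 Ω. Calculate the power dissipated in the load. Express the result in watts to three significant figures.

139 W

The internal resistance and the load are in series, so the same I flows through both; get I from ε/(r+R), then I²R for the load.
I = ε / (r + R) = 28.0 / (0.608 + 4.35) = 5.647 A
P_load = I² R = (5.647)² × 4.35 = 138.7 W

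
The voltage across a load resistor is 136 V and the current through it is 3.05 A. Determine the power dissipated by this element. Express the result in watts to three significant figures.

415 W

With V and I both given, power follows immediately from P = V I.
P = 136 V × 3.050 A = 414.8 W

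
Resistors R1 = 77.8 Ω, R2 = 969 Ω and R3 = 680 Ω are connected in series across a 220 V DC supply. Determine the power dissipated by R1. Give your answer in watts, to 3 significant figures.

1.26 W

Series elements share the same current, so find I first, then use P = I²R.
R_total = 77.8 + 969 + 680 = 1727 Ω
I = V / R_total = 220 / 1727 = 0.1274 A
P_R1 = I² × R1 = (0.1274)² × 77.8 = 1.263 W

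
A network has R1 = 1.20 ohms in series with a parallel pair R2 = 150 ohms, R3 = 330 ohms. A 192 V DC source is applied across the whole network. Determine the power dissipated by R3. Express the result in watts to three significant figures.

Replace R2 and R3 with their parallel equivalent so the circuit becomes R1 in series with R_p.
R_p = (150×330)/(150+330) = 103.1 Ω
R_total = 1.20 + 103.1 = 104.3 Ω
I = V / R_total = 192 / 104.3 = 1.840 A
Voltage across the parallel pair: V_p = I × R_p = 1.840 × 103.1 = 189.8 V
With V_p across R3, its power is V_p²/R3.
P_R3 = (189.8)² / 330 = 109.2 W

109 W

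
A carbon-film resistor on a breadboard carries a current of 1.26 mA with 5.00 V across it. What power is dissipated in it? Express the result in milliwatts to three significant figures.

6.30 mW

Both the voltage across and the current through the element are known, so P = V I applies directly.
P = 5.00 V × 0.001260 A = 0.006300 W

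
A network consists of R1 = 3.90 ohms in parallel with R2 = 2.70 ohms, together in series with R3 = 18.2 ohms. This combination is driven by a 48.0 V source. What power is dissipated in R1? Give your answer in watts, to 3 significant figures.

3.84 W

First find R_p for the parallel pair, then treat R_p + R3 as a series loop.
R_p = (3.90×2.70)/(3.90+2.70) = 1.595 Ω
R_total = R_p + 18.2 = 1.595 + 18.2 = 19.80 Ω
I = V / R_total = 48.0 / 19.80 = 2.425 A
Voltage across the parallel pair: V_p = I × R_p = 2.425 × 1.595 = 3.869 V
R1 sits across V_p; its power is V_p²/R.
P_R1 = (3.869)² / 3.90 = 3.838 W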